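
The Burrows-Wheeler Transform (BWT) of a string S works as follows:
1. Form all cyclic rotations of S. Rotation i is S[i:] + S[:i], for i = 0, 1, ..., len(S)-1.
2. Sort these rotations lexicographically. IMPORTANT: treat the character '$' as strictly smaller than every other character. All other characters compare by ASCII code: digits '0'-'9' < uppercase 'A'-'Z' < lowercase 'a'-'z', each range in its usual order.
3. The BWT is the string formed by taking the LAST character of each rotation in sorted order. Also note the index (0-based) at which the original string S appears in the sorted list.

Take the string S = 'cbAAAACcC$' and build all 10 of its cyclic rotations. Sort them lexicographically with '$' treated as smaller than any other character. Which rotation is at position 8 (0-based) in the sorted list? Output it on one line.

Answer: cC$cbAAAAC

Derivation:
All 10 rotations (rotation i = S[i:]+S[:i]):
  rot[0] = cbAAAACcC$
  rot[1] = bAAAACcC$c
  rot[2] = AAAACcC$cb
  rot[3] = AAACcC$cbA
  rot[4] = AACcC$cbAA
  rot[5] = ACcC$cbAAA
  rot[6] = CcC$cbAAAA
  rot[7] = cC$cbAAAAC
  rot[8] = C$cbAAAACc
  rot[9] = $cbAAAACcC
Sorted (with $ < everything):
  sorted[0] = $cbAAAACcC
  sorted[1] = AAAACcC$cb
  sorted[2] = AAACcC$cbA
  sorted[3] = AACcC$cbAA
  sorted[4] = ACcC$cbAAA
  sorted[5] = C$cbAAAACc
  sorted[6] = CcC$cbAAAA
  sorted[7] = bAAAACcC$c
  sorted[8] = cC$cbAAAAC
  sorted[9] = cbAAAACcC$
sorted[8] = cC$cbAAAAC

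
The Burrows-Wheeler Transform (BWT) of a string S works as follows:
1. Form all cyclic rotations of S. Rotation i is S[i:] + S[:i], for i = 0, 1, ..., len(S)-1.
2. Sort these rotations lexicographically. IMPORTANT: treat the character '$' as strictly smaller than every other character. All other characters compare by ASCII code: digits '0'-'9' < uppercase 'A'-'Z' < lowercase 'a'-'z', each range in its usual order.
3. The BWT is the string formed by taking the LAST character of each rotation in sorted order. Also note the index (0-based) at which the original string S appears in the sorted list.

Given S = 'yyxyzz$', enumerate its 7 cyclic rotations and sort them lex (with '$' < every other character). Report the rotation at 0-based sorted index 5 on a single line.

All 7 rotations (rotation i = S[i:]+S[:i]):
  rot[0] = yyxyzz$
  rot[1] = yxyzz$y
  rot[2] = xyzz$yy
  rot[3] = yzz$yyx
  rot[4] = zz$yyxy
  rot[5] = z$yyxyz
  rot[6] = $yyxyzz
Sorted (with $ < everything):
  sorted[0] = $yyxyzz
  sorted[1] = xyzz$yy
  sorted[2] = yxyzz$y
  sorted[3] = yyxyzz$
  sorted[4] = yzz$yyx
  sorted[5] = z$yyxyz
  sorted[6] = zz$yyxy
sorted[5] = z$yyxyz

Answer: z$yyxyz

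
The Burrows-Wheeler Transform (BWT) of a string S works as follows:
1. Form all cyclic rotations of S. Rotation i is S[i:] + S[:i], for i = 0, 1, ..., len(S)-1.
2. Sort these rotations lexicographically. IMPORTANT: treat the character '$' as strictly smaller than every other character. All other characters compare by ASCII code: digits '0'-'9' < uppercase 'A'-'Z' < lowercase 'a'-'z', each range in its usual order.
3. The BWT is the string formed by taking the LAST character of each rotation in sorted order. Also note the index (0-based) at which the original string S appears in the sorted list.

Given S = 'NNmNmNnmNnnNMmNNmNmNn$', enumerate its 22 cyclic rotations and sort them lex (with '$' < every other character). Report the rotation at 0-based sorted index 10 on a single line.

All 22 rotations (rotation i = S[i:]+S[:i]):
  rot[0] = NNmNmNnmNnnNMmNNmNmNn$
  rot[1] = NmNmNnmNnnNMmNNmNmNn$N
  rot[2] = mNmNnmNnnNMmNNmNmNn$NN
  rot[3] = NmNnmNnnNMmNNmNmNn$NNm
  rot[4] = mNnmNnnNMmNNmNmNn$NNmN
  rot[5] = NnmNnnNMmNNmNmNn$NNmNm
  rot[6] = nmNnnNMmNNmNmNn$NNmNmN
  rot[7] = mNnnNMmNNmNmNn$NNmNmNn
  rot[8] = NnnNMmNNmNmNn$NNmNmNnm
  rot[9] = nnNMmNNmNmNn$NNmNmNnmN
  rot[10] = nNMmNNmNmNn$NNmNmNnmNn
  rot[11] = NMmNNmNmNn$NNmNmNnmNnn
  rot[12] = MmNNmNmNn$NNmNmNnmNnnN
  rot[13] = mNNmNmNn$NNmNmNnmNnnNM
  rot[14] = NNmNmNn$NNmNmNnmNnnNMm
  rot[15] = NmNmNn$NNmNmNnmNnnNMmN
  rot[16] = mNmNn$NNmNmNnmNnnNMmNN
  rot[17] = NmNn$NNmNmNnmNnnNMmNNm
  rot[18] = mNn$NNmNmNnmNnnNMmNNmN
  rot[19] = Nn$NNmNmNnmNnnNMmNNmNm
  rot[20] = n$NNmNmNnmNnnNMmNNmNmN
  rot[21] = $NNmNmNnmNnnNMmNNmNmNn
Sorted (with $ < everything):
  sorted[0] = $NNmNmNnmNnnNMmNNmNmNn
  sorted[1] = MmNNmNmNn$NNmNmNnmNnnN
  sorted[2] = NMmNNmNmNn$NNmNmNnmNnn
  sorted[3] = NNmNmNn$NNmNmNnmNnnNMm
  sorted[4] = NNmNmNnmNnnNMmNNmNmNn$
  sorted[5] = NmNmNn$NNmNmNnmNnnNMmN
  sorted[6] = NmNmNnmNnnNMmNNmNmNn$N
  sorted[7] = NmNn$NNmNmNnmNnnNMmNNm
  sorted[8] = NmNnmNnnNMmNNmNmNn$NNm
  sorted[9] = Nn$NNmNmNnmNnnNMmNNmNm
  sorted[10] = NnmNnnNMmNNmNmNn$NNmNm
  sorted[11] = NnnNMmNNmNmNn$NNmNmNnm
  sorted[12] = mNNmNmNn$NNmNmNnmNnnNM
  sorted[13] = mNmNn$NNmNmNnmNnnNMmNN
  sorted[14] = mNmNnmNnnNMmNNmNmNn$NN
  sorted[15] = mNn$NNmNmNnmNnnNMmNNmN
  sorted[16] = mNnmNnnNMmNNmNmNn$NNmN
  sorted[17] = mNnnNMmNNmNmNn$NNmNmNn
  sorted[18] = n$NNmNmNnmNnnNMmNNmNmN
  sorted[19] = nNMmNNmNmNn$NNmNmNnmNn
  sorted[20] = nmNnnNMmNNmNmNn$NNmNmN
  sorted[21] = nnNMmNNmNmNn$NNmNmNnmN
sorted[10] = NnmNnnNMmNNmNmNn$NNmNm

Answer: NnmNnnNMmNNmNmNn$NNmNm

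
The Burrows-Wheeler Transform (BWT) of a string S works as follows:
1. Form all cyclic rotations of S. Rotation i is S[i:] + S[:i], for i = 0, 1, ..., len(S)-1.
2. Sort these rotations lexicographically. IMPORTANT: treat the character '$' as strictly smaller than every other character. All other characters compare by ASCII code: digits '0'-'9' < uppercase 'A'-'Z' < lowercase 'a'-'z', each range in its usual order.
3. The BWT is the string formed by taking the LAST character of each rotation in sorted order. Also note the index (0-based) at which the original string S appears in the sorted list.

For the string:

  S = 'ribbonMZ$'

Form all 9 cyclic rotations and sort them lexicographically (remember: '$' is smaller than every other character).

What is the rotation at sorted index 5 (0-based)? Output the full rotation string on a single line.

All 9 rotations (rotation i = S[i:]+S[:i]):
  rot[0] = ribbonMZ$
  rot[1] = ibbonMZ$r
  rot[2] = bbonMZ$ri
  rot[3] = bonMZ$rib
  rot[4] = onMZ$ribb
  rot[5] = nMZ$ribbo
  rot[6] = MZ$ribbon
  rot[7] = Z$ribbonM
  rot[8] = $ribbonMZ
Sorted (with $ < everything):
  sorted[0] = $ribbonMZ
  sorted[1] = MZ$ribbon
  sorted[2] = Z$ribbonM
  sorted[3] = bbonMZ$ri
  sorted[4] = bonMZ$rib
  sorted[5] = ibbonMZ$r
  sorted[6] = nMZ$ribbo
  sorted[7] = onMZ$ribb
  sorted[8] = ribbonMZ$
sorted[5] = ibbonMZ$r

Answer: ibbonMZ$r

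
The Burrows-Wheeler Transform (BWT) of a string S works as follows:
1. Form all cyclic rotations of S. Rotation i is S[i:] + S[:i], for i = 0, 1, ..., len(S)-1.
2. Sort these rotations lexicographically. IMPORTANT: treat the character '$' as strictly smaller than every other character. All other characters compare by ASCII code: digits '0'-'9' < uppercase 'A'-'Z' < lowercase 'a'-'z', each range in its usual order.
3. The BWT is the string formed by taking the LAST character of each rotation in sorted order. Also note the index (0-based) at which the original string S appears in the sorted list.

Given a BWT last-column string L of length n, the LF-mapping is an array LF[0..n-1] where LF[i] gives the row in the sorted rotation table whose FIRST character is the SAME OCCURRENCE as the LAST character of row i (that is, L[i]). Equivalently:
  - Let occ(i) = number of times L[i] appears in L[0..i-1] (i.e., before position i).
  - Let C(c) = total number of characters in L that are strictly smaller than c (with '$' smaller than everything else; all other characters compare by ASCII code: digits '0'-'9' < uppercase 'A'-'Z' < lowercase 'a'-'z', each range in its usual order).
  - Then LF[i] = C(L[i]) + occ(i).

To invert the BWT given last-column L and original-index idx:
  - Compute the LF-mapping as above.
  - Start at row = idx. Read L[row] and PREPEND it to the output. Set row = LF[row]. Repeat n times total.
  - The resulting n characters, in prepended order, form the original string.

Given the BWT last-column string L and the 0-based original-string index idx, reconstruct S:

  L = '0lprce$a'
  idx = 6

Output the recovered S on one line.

Answer: parcel0$

Derivation:
LF mapping: 1 5 6 7 3 4 0 2
Walk LF starting at row 6, prepending L[row]:
  step 1: row=6, L[6]='$', prepend. Next row=LF[6]=0
  step 2: row=0, L[0]='0', prepend. Next row=LF[0]=1
  step 3: row=1, L[1]='l', prepend. Next row=LF[1]=5
  step 4: row=5, L[5]='e', prepend. Next row=LF[5]=4
  step 5: row=4, L[4]='c', prepend. Next row=LF[4]=3
  step 6: row=3, L[3]='r', prepend. Next row=LF[3]=7
  step 7: row=7, L[7]='a', prepend. Next row=LF[7]=2
  step 8: row=2, L[2]='p', prepend. Next row=LF[2]=6
Reversed output: parcel0$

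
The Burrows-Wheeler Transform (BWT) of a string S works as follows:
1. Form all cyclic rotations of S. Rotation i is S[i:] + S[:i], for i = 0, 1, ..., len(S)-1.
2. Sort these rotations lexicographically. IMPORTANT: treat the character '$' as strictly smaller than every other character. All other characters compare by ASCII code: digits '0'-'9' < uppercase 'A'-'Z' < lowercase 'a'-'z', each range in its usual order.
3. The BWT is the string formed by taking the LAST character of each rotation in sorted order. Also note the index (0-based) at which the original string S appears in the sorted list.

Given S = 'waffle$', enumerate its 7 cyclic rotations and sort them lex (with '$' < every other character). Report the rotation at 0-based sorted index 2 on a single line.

Answer: e$waffl

Derivation:
All 7 rotations (rotation i = S[i:]+S[:i]):
  rot[0] = waffle$
  rot[1] = affle$w
  rot[2] = ffle$wa
  rot[3] = fle$waf
  rot[4] = le$waff
  rot[5] = e$waffl
  rot[6] = $waffle
Sorted (with $ < everything):
  sorted[0] = $waffle
  sorted[1] = affle$w
  sorted[2] = e$waffl
  sorted[3] = ffle$wa
  sorted[4] = fle$waf
  sorted[5] = le$waff
  sorted[6] = waffle$
sorted[2] = e$waffl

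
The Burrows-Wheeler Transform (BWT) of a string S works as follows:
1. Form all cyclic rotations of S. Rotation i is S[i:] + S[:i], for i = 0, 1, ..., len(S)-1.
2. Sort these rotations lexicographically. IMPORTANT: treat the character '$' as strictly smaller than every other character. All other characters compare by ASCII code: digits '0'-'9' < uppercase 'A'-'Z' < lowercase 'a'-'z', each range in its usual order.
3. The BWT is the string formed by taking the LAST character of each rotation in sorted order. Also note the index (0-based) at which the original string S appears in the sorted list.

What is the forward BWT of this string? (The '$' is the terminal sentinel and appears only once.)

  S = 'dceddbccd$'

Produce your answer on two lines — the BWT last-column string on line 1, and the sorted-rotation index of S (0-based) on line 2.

Answer: ddbcdcd$ec
7

Derivation:
All 10 rotations (rotation i = S[i:]+S[:i]):
  rot[0] = dceddbccd$
  rot[1] = ceddbccd$d
  rot[2] = eddbccd$dc
  rot[3] = ddbccd$dce
  rot[4] = dbccd$dced
  rot[5] = bccd$dcedd
  rot[6] = ccd$dceddb
  rot[7] = cd$dceddbc
  rot[8] = d$dceddbcc
  rot[9] = $dceddbccd
Sorted (with $ < everything):
  sorted[0] = $dceddbccd  (last char: 'd')
  sorted[1] = bccd$dcedd  (last char: 'd')
  sorted[2] = ccd$dceddb  (last char: 'b')
  sorted[3] = cd$dceddbc  (last char: 'c')
  sorted[4] = ceddbccd$d  (last char: 'd')
  sorted[5] = d$dceddbcc  (last char: 'c')
  sorted[6] = dbccd$dced  (last char: 'd')
  sorted[7] = dceddbccd$  (last char: '$')
  sorted[8] = ddbccd$dce  (last char: 'e')
  sorted[9] = eddbccd$dc  (last char: 'c')
Last column: ddbcdcd$ec
Original string S is at sorted index 7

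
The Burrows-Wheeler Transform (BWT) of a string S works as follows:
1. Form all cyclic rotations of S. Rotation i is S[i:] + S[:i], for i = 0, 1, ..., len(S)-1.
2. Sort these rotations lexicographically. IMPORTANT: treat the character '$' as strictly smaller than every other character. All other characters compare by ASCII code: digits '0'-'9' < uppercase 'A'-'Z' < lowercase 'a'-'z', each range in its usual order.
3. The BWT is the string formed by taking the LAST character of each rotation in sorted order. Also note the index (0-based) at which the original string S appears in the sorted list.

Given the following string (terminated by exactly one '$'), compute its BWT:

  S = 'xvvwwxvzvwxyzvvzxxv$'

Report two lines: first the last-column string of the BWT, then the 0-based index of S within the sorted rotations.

Answer: vxxzvzxvvwvx$wzwxyvv
12

Derivation:
All 20 rotations (rotation i = S[i:]+S[:i]):
  rot[0] = xvvwwxvzvwxyzvvzxxv$
  rot[1] = vvwwxvzvwxyzvvzxxv$x
  rot[2] = vwwxvzvwxyzvvzxxv$xv
  rot[3] = wwxvzvwxyzvvzxxv$xvv
  rot[4] = wxvzvwxyzvvzxxv$xvvw
  rot[5] = xvzvwxyzvvzxxv$xvvww
  rot[6] = vzvwxyzvvzxxv$xvvwwx
  rot[7] = zvwxyzvvzxxv$xvvwwxv
  rot[8] = vwxyzvvzxxv$xvvwwxvz
  rot[9] = wxyzvvzxxv$xvvwwxvzv
  rot[10] = xyzvvzxxv$xvvwwxvzvw
  rot[11] = yzvvzxxv$xvvwwxvzvwx
  rot[12] = zvvzxxv$xvvwwxvzvwxy
  rot[13] = vvzxxv$xvvwwxvzvwxyz
  rot[14] = vzxxv$xvvwwxvzvwxyzv
  rot[15] = zxxv$xvvwwxvzvwxyzvv
  rot[16] = xxv$xvvwwxvzvwxyzvvz
  rot[17] = xv$xvvwwxvzvwxyzvvzx
  rot[18] = v$xvvwwxvzvwxyzvvzxx
  rot[19] = $xvvwwxvzvwxyzvvzxxv
Sorted (with $ < everything):
  sorted[0] = $xvvwwxvzvwxyzvvzxxv  (last char: 'v')
  sorted[1] = v$xvvwwxvzvwxyzvvzxx  (last char: 'x')
  sorted[2] = vvwwxvzvwxyzvvzxxv$x  (last char: 'x')
  sorted[3] = vvzxxv$xvvwwxvzvwxyz  (last char: 'z')
  sorted[4] = vwwxvzvwxyzvvzxxv$xv  (last char: 'v')
  sorted[5] = vwxyzvvzxxv$xvvwwxvz  (last char: 'z')
  sorted[6] = vzvwxyzvvzxxv$xvvwwx  (last char: 'x')
  sorted[7] = vzxxv$xvvwwxvzvwxyzv  (last char: 'v')
  sorted[8] = wwxvzvwxyzvvzxxv$xvv  (last char: 'v')
  sorted[9] = wxvzvwxyzvvzxxv$xvvw  (last char: 'w')
  sorted[10] = wxyzvvzxxv$xvvwwxvzv  (last char: 'v')
  sorted[11] = xv$xvvwwxvzvwxyzvvzx  (last char: 'x')
  sorted[12] = xvvwwxvzvwxyzvvzxxv$  (last char: '$')
  sorted[13] = xvzvwxyzvvzxxv$xvvww  (last char: 'w')
  sorted[14] = xxv$xvvwwxvzvwxyzvvz  (last char: 'z')
  sorted[15] = xyzvvzxxv$xvvwwxvzvw  (last char: 'w')
  sorted[16] = yzvvzxxv$xvvwwxvzvwx  (last char: 'x')
  sorted[17] = zvvzxxv$xvvwwxvzvwxy  (last char: 'y')
  sorted[18] = zvwxyzvvzxxv$xvvwwxv  (last char: 'v')
  sorted[19] = zxxv$xvvwwxvzvwxyzvv  (last char: 'v')
Last column: vxxzvzxvvwvx$wzwxyvv
Original string S is at sorted index 12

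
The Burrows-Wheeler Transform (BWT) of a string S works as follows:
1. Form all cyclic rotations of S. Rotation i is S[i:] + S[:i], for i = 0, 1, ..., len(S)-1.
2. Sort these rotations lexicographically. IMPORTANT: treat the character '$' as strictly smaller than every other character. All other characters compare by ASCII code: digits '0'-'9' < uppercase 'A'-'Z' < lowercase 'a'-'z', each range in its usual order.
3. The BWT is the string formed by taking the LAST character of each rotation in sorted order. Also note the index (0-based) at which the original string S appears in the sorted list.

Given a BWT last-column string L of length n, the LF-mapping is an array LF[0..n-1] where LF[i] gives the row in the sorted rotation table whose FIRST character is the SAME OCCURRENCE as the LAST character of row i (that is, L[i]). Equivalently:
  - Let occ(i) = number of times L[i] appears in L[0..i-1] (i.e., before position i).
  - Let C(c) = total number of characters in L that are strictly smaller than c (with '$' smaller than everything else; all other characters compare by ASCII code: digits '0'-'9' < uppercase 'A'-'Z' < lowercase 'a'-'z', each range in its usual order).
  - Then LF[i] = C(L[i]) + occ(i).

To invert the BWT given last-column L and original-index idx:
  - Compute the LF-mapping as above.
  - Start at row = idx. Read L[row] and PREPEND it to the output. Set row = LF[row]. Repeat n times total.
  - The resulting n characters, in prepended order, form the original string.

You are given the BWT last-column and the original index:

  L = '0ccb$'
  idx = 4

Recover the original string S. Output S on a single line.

Answer: cbc0$

Derivation:
LF mapping: 1 3 4 2 0
Walk LF starting at row 4, prepending L[row]:
  step 1: row=4, L[4]='$', prepend. Next row=LF[4]=0
  step 2: row=0, L[0]='0', prepend. Next row=LF[0]=1
  step 3: row=1, L[1]='c', prepend. Next row=LF[1]=3
  step 4: row=3, L[3]='b', prepend. Next row=LF[3]=2
  step 5: row=2, L[2]='c', prepend. Next row=LF[2]=4
Reversed output: cbc0$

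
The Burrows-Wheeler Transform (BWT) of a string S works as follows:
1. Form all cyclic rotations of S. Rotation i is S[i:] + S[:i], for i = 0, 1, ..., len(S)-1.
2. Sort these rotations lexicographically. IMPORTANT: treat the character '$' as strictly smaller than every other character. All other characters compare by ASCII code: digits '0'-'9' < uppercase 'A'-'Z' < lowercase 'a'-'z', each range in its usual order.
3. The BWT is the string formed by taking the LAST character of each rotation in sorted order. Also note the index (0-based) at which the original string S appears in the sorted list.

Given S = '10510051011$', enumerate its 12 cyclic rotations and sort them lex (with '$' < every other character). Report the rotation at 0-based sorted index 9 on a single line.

All 12 rotations (rotation i = S[i:]+S[:i]):
  rot[0] = 10510051011$
  rot[1] = 0510051011$1
  rot[2] = 510051011$10
  rot[3] = 10051011$105
  rot[4] = 0051011$1051
  rot[5] = 051011$10510
  rot[6] = 51011$105100
  rot[7] = 1011$1051005
  rot[8] = 011$10510051
  rot[9] = 11$105100510
  rot[10] = 1$1051005101
  rot[11] = $10510051011
Sorted (with $ < everything):
  sorted[0] = $10510051011
  sorted[1] = 0051011$1051
  sorted[2] = 011$10510051
  sorted[3] = 0510051011$1
  sorted[4] = 051011$10510
  sorted[5] = 1$1051005101
  sorted[6] = 10051011$105
  sorted[7] = 1011$1051005
  sorted[8] = 10510051011$
  sorted[9] = 11$105100510
  sorted[10] = 510051011$10
  sorted[11] = 51011$105100
sorted[9] = 11$105100510

Answer: 11$105100510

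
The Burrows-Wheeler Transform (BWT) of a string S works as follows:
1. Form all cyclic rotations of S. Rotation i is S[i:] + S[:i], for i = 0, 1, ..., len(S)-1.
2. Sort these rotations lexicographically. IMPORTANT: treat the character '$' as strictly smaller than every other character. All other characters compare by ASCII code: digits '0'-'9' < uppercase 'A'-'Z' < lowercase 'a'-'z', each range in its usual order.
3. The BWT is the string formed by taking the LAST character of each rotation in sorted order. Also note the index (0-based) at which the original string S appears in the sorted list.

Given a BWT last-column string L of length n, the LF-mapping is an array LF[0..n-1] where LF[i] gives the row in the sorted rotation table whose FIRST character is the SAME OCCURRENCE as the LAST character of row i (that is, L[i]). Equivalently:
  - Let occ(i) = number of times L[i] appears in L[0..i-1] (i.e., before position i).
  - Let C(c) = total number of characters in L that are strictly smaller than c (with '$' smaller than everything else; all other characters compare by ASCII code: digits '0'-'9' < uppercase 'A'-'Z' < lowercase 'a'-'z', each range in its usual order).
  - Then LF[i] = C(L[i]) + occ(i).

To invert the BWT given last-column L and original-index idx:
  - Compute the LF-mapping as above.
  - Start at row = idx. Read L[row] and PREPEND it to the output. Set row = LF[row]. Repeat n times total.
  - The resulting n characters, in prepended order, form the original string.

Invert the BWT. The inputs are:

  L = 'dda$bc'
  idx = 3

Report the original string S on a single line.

LF mapping: 4 5 1 0 2 3
Walk LF starting at row 3, prepending L[row]:
  step 1: row=3, L[3]='$', prepend. Next row=LF[3]=0
  step 2: row=0, L[0]='d', prepend. Next row=LF[0]=4
  step 3: row=4, L[4]='b', prepend. Next row=LF[4]=2
  step 4: row=2, L[2]='a', prepend. Next row=LF[2]=1
  step 5: row=1, L[1]='d', prepend. Next row=LF[1]=5
  step 6: row=5, L[5]='c', prepend. Next row=LF[5]=3
Reversed output: cdabd$

Answer: cdabd$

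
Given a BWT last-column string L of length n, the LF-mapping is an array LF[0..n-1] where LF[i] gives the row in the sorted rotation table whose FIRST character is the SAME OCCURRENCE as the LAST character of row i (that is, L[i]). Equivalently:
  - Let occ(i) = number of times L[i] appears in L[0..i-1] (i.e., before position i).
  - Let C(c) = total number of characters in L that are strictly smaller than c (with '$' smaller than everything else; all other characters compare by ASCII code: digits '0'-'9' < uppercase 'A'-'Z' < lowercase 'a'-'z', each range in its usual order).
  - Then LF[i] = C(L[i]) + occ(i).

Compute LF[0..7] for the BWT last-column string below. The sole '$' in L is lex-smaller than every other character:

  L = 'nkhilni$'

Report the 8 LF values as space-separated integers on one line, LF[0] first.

Answer: 6 4 1 2 5 7 3 0

Derivation:
Char counts: '$':1, 'h':1, 'i':2, 'k':1, 'l':1, 'n':2
C (first-col start): C('$')=0, C('h')=1, C('i')=2, C('k')=4, C('l')=5, C('n')=6
L[0]='n': occ=0, LF[0]=C('n')+0=6+0=6
L[1]='k': occ=0, LF[1]=C('k')+0=4+0=4
L[2]='h': occ=0, LF[2]=C('h')+0=1+0=1
L[3]='i': occ=0, LF[3]=C('i')+0=2+0=2
L[4]='l': occ=0, LF[4]=C('l')+0=5+0=5
L[5]='n': occ=1, LF[5]=C('n')+1=6+1=7
L[6]='i': occ=1, LF[6]=C('i')+1=2+1=3
L[7]='$': occ=0, LF[7]=C('$')+0=0+0=0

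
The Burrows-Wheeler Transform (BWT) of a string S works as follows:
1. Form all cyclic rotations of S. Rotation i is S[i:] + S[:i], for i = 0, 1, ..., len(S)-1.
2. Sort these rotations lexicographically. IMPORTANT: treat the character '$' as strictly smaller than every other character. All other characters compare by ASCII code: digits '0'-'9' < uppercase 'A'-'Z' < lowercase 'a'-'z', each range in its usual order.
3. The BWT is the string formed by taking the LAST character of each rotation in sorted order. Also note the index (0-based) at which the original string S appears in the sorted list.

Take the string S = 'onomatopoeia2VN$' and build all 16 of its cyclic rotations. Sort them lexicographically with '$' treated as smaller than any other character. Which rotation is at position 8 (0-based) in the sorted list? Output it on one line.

All 16 rotations (rotation i = S[i:]+S[:i]):
  rot[0] = onomatopoeia2VN$
  rot[1] = nomatopoeia2VN$o
  rot[2] = omatopoeia2VN$on
  rot[3] = matopoeia2VN$ono
  rot[4] = atopoeia2VN$onom
  rot[5] = topoeia2VN$onoma
  rot[6] = opoeia2VN$onomat
  rot[7] = poeia2VN$onomato
  rot[8] = oeia2VN$onomatop
  rot[9] = eia2VN$onomatopo
  rot[10] = ia2VN$onomatopoe
  rot[11] = a2VN$onomatopoei
  rot[12] = 2VN$onomatopoeia
  rot[13] = VN$onomatopoeia2
  rot[14] = N$onomatopoeia2V
  rot[15] = $onomatopoeia2VN
Sorted (with $ < everything):
  sorted[0] = $onomatopoeia2VN
  sorted[1] = 2VN$onomatopoeia
  sorted[2] = N$onomatopoeia2V
  sorted[3] = VN$onomatopoeia2
  sorted[4] = a2VN$onomatopoei
  sorted[5] = atopoeia2VN$onom
  sorted[6] = eia2VN$onomatopo
  sorted[7] = ia2VN$onomatopoe
  sorted[8] = matopoeia2VN$ono
  sorted[9] = nomatopoeia2VN$o
  sorted[10] = oeia2VN$onomatop
  sorted[11] = omatopoeia2VN$on
  sorted[12] = onomatopoeia2VN$
  sorted[13] = opoeia2VN$onomat
  sorted[14] = poeia2VN$onomato
  sorted[15] = topoeia2VN$onoma
sorted[8] = matopoeia2VN$ono

Answer: matopoeia2VN$ono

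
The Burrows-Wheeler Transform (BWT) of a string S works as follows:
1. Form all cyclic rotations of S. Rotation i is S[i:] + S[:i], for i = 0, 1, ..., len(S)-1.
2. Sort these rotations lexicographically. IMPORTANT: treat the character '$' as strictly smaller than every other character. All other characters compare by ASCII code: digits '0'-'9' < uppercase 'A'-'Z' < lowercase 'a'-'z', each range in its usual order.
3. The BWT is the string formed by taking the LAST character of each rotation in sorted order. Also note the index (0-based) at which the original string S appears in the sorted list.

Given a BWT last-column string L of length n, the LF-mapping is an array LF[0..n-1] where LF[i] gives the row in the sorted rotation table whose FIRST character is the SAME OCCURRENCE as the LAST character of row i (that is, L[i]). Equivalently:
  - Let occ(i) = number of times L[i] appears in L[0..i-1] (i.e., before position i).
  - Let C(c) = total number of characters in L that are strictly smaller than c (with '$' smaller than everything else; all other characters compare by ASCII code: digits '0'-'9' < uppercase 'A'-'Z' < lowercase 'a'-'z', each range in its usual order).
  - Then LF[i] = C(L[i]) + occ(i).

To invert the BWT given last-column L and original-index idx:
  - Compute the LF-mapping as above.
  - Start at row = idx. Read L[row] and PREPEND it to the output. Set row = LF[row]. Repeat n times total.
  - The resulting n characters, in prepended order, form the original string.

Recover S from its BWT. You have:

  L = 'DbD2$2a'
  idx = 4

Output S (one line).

LF mapping: 3 6 4 1 0 2 5
Walk LF starting at row 4, prepending L[row]:
  step 1: row=4, L[4]='$', prepend. Next row=LF[4]=0
  step 2: row=0, L[0]='D', prepend. Next row=LF[0]=3
  step 3: row=3, L[3]='2', prepend. Next row=LF[3]=1
  step 4: row=1, L[1]='b', prepend. Next row=LF[1]=6
  step 5: row=6, L[6]='a', prepend. Next row=LF[6]=5
  step 6: row=5, L[5]='2', prepend. Next row=LF[5]=2
  step 7: row=2, L[2]='D', prepend. Next row=LF[2]=4
Reversed output: D2ab2D$

Answer: D2ab2D$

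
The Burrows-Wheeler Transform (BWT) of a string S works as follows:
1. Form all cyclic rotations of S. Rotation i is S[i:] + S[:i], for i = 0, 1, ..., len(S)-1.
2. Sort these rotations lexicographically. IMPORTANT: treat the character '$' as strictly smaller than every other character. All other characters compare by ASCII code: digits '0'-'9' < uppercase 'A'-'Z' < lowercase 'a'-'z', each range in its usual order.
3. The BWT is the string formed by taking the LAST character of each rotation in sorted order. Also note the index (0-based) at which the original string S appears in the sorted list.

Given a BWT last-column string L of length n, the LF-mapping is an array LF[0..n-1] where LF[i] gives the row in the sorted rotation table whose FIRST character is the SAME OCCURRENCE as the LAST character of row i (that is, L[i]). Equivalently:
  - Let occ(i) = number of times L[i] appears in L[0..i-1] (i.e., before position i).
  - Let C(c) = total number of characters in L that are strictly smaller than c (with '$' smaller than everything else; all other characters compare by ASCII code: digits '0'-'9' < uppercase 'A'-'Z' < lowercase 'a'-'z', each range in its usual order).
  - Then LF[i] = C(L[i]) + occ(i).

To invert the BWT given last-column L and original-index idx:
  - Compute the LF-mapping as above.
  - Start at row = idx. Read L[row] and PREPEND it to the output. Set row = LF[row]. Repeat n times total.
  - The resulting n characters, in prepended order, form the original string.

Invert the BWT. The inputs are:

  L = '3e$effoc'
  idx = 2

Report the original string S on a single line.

Answer: coffee3$

Derivation:
LF mapping: 1 3 0 4 5 6 7 2
Walk LF starting at row 2, prepending L[row]:
  step 1: row=2, L[2]='$', prepend. Next row=LF[2]=0
  step 2: row=0, L[0]='3', prepend. Next row=LF[0]=1
  step 3: row=1, L[1]='e', prepend. Next row=LF[1]=3
  step 4: row=3, L[3]='e', prepend. Next row=LF[3]=4
  step 5: row=4, L[4]='f', prepend. Next row=LF[4]=5
  step 6: row=5, L[5]='f', prepend. Next row=LF[5]=6
  step 7: row=6, L[6]='o', prepend. Next row=LF[6]=7
  step 8: row=7, L[7]='c', prepend. Next row=LF[7]=2
Reversed output: coffee3$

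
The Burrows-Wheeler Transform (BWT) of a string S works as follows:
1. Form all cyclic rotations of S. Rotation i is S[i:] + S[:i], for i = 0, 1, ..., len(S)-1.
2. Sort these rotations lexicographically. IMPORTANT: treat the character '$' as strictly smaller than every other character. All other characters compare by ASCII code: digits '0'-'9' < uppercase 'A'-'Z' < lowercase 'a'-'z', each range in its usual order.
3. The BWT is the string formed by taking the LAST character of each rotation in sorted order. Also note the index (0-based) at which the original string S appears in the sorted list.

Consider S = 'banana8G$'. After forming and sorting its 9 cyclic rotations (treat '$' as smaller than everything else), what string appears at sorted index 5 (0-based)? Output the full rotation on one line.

Answer: anana8G$b

Derivation:
All 9 rotations (rotation i = S[i:]+S[:i]):
  rot[0] = banana8G$
  rot[1] = anana8G$b
  rot[2] = nana8G$ba
  rot[3] = ana8G$ban
  rot[4] = na8G$bana
  rot[5] = a8G$banan
  rot[6] = 8G$banana
  rot[7] = G$banana8
  rot[8] = $banana8G
Sorted (with $ < everything):
  sorted[0] = $banana8G
  sorted[1] = 8G$banana
  sorted[2] = G$banana8
  sorted[3] = a8G$banan
  sorted[4] = ana8G$ban
  sorted[5] = anana8G$b
  sorted[6] = banana8G$
  sorted[7] = na8G$bana
  sorted[8] = nana8G$ba
sorted[5] = anana8G$b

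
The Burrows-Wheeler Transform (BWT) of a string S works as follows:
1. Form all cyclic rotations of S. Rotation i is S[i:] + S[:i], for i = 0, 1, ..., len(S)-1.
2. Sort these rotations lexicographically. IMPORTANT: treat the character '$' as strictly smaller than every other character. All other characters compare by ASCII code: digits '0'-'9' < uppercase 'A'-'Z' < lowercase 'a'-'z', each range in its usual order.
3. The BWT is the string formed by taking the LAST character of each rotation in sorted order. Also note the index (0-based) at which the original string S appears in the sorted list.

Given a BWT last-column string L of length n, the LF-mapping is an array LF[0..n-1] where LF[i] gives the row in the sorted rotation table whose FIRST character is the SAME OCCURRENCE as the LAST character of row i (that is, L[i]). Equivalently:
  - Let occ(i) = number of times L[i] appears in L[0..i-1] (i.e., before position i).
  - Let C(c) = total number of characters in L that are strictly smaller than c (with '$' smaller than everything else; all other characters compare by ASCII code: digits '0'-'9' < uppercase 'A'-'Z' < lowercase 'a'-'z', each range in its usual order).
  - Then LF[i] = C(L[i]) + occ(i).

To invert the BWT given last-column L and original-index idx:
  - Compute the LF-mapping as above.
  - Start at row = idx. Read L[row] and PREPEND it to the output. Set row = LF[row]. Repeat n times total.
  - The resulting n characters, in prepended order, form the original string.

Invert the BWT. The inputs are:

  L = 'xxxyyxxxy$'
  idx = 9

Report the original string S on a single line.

Answer: yyxxxyxxx$

Derivation:
LF mapping: 1 2 3 7 8 4 5 6 9 0
Walk LF starting at row 9, prepending L[row]:
  step 1: row=9, L[9]='$', prepend. Next row=LF[9]=0
  step 2: row=0, L[0]='x', prepend. Next row=LF[0]=1
  step 3: row=1, L[1]='x', prepend. Next row=LF[1]=2
  step 4: row=2, L[2]='x', prepend. Next row=LF[2]=3
  step 5: row=3, L[3]='y', prepend. Next row=LF[3]=7
  step 6: row=7, L[7]='x', prepend. Next row=LF[7]=6
  step 7: row=6, L[6]='x', prepend. Next row=LF[6]=5
  step 8: row=5, L[5]='x', prepend. Next row=LF[5]=4
  step 9: row=4, L[4]='y', prepend. Next row=LF[4]=8
  step 10: row=8, L[8]='y', prepend. Next row=LF[8]=9
Reversed output: yyxxxyxxx$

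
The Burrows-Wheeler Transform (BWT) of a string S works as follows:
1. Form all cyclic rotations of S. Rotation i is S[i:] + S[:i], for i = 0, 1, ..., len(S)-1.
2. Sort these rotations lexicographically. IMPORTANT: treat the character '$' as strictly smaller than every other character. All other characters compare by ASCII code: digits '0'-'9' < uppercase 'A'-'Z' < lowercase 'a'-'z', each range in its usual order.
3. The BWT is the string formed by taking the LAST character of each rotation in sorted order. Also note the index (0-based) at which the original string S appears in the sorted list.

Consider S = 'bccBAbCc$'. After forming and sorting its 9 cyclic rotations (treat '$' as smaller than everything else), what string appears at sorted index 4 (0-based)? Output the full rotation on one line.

Answer: bCc$bccBA

Derivation:
All 9 rotations (rotation i = S[i:]+S[:i]):
  rot[0] = bccBAbCc$
  rot[1] = ccBAbCc$b
  rot[2] = cBAbCc$bc
  rot[3] = BAbCc$bcc
  rot[4] = AbCc$bccB
  rot[5] = bCc$bccBA
  rot[6] = Cc$bccBAb
  rot[7] = c$bccBAbC
  rot[8] = $bccBAbCc
Sorted (with $ < everything):
  sorted[0] = $bccBAbCc
  sorted[1] = AbCc$bccB
  sorted[2] = BAbCc$bcc
  sorted[3] = Cc$bccBAb
  sorted[4] = bCc$bccBA
  sorted[5] = bccBAbCc$
  sorted[6] = c$bccBAbC
  sorted[7] = cBAbCc$bc
  sorted[8] = ccBAbCc$b
sorted[4] = bCc$bccBA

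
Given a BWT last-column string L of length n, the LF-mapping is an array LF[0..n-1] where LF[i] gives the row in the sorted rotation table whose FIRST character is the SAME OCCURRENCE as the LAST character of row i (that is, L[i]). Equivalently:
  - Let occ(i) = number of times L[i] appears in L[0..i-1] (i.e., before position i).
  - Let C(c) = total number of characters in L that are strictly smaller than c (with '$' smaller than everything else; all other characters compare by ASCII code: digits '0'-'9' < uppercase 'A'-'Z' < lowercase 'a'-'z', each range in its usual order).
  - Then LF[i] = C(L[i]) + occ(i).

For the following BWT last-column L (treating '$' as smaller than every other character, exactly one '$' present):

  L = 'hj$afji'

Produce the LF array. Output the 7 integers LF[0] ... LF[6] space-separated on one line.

Char counts: '$':1, 'a':1, 'f':1, 'h':1, 'i':1, 'j':2
C (first-col start): C('$')=0, C('a')=1, C('f')=2, C('h')=3, C('i')=4, C('j')=5
L[0]='h': occ=0, LF[0]=C('h')+0=3+0=3
L[1]='j': occ=0, LF[1]=C('j')+0=5+0=5
L[2]='$': occ=0, LF[2]=C('$')+0=0+0=0
L[3]='a': occ=0, LF[3]=C('a')+0=1+0=1
L[4]='f': occ=0, LF[4]=C('f')+0=2+0=2
L[5]='j': occ=1, LF[5]=C('j')+1=5+1=6
L[6]='i': occ=0, LF[6]=C('i')+0=4+0=4

Answer: 3 5 0 1 2 6 4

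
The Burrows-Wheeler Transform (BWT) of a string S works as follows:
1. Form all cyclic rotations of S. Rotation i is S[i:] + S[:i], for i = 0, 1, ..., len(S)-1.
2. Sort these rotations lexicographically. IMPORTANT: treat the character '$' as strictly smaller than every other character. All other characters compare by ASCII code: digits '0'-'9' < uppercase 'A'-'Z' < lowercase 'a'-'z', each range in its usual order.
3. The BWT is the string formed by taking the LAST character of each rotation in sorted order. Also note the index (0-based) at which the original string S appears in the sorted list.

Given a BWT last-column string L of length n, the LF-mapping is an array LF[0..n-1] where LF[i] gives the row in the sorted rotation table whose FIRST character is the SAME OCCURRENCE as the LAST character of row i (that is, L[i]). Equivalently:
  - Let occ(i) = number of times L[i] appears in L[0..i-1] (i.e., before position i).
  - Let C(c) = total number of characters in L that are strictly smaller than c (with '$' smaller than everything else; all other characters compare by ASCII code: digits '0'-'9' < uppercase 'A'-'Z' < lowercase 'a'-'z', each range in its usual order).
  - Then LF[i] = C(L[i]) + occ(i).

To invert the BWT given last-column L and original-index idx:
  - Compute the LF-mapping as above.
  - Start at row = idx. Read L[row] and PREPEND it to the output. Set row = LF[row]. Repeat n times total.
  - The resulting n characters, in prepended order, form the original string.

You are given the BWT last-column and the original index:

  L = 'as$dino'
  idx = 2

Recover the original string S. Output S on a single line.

Answer: dinosa$

Derivation:
LF mapping: 1 6 0 2 3 4 5
Walk LF starting at row 2, prepending L[row]:
  step 1: row=2, L[2]='$', prepend. Next row=LF[2]=0
  step 2: row=0, L[0]='a', prepend. Next row=LF[0]=1
  step 3: row=1, L[1]='s', prepend. Next row=LF[1]=6
  step 4: row=6, L[6]='o', prepend. Next row=LF[6]=5
  step 5: row=5, L[5]='n', prepend. Next row=LF[5]=4
  step 6: row=4, L[4]='i', prepend. Next row=LF[4]=3
  step 7: row=3, L[3]='d', prepend. Next row=LF[3]=2
Reversed output: dinosa$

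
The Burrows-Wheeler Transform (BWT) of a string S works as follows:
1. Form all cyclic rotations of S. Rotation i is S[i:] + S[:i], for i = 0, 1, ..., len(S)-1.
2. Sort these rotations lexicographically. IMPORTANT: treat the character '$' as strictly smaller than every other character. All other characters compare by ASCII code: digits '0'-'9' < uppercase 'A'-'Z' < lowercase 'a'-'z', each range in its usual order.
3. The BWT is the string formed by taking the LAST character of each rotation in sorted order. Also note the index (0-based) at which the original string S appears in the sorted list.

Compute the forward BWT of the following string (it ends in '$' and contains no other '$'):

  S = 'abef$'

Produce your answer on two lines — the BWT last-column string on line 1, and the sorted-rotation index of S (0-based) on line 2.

All 5 rotations (rotation i = S[i:]+S[:i]):
  rot[0] = abef$
  rot[1] = bef$a
  rot[2] = ef$ab
  rot[3] = f$abe
  rot[4] = $abef
Sorted (with $ < everything):
  sorted[0] = $abef  (last char: 'f')
  sorted[1] = abef$  (last char: '$')
  sorted[2] = bef$a  (last char: 'a')
  sorted[3] = ef$ab  (last char: 'b')
  sorted[4] = f$abe  (last char: 'e')
Last column: f$abe
Original string S is at sorted index 1

Answer: f$abe
1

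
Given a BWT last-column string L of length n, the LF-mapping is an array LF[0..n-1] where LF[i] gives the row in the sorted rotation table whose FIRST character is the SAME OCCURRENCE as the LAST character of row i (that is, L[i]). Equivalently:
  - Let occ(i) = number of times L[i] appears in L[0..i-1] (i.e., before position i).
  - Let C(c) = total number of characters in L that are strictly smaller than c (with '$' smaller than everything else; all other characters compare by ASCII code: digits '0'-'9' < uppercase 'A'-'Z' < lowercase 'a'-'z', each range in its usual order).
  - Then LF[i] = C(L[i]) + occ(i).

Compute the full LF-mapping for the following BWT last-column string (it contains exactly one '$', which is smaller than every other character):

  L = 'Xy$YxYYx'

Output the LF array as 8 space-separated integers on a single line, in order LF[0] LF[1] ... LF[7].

Answer: 1 7 0 2 5 3 4 6

Derivation:
Char counts: '$':1, 'X':1, 'Y':3, 'x':2, 'y':1
C (first-col start): C('$')=0, C('X')=1, C('Y')=2, C('x')=5, C('y')=7
L[0]='X': occ=0, LF[0]=C('X')+0=1+0=1
L[1]='y': occ=0, LF[1]=C('y')+0=7+0=7
L[2]='$': occ=0, LF[2]=C('$')+0=0+0=0
L[3]='Y': occ=0, LF[3]=C('Y')+0=2+0=2
L[4]='x': occ=0, LF[4]=C('x')+0=5+0=5
L[5]='Y': occ=1, LF[5]=C('Y')+1=2+1=3
L[6]='Y': occ=2, LF[6]=C('Y')+2=2+2=4
L[7]='x': occ=1, LF[7]=C('x')+1=5+1=6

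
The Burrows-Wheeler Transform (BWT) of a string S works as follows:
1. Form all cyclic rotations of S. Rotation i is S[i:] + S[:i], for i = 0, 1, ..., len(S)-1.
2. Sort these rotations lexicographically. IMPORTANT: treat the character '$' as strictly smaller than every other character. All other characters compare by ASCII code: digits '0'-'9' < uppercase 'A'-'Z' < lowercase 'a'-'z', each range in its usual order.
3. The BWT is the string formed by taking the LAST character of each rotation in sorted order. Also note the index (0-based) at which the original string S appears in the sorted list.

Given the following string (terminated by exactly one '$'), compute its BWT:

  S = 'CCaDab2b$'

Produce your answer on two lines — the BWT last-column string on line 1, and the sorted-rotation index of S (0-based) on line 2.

Answer: bb$CaCD2a
2

Derivation:
All 9 rotations (rotation i = S[i:]+S[:i]):
  rot[0] = CCaDab2b$
  rot[1] = CaDab2b$C
  rot[2] = aDab2b$CC
  rot[3] = Dab2b$CCa
  rot[4] = ab2b$CCaD
  rot[5] = b2b$CCaDa
  rot[6] = 2b$CCaDab
  rot[7] = b$CCaDab2
  rot[8] = $CCaDab2b
Sorted (with $ < everything):
  sorted[0] = $CCaDab2b  (last char: 'b')
  sorted[1] = 2b$CCaDab  (last char: 'b')
  sorted[2] = CCaDab2b$  (last char: '$')
  sorted[3] = CaDab2b$C  (last char: 'C')
  sorted[4] = Dab2b$CCa  (last char: 'a')
  sorted[5] = aDab2b$CC  (last char: 'C')
  sorted[6] = ab2b$CCaD  (last char: 'D')
  sorted[7] = b$CCaDab2  (last char: '2')
  sorted[8] = b2b$CCaDa  (last char: 'a')
Last column: bb$CaCD2a
Original string S is at sorted index 2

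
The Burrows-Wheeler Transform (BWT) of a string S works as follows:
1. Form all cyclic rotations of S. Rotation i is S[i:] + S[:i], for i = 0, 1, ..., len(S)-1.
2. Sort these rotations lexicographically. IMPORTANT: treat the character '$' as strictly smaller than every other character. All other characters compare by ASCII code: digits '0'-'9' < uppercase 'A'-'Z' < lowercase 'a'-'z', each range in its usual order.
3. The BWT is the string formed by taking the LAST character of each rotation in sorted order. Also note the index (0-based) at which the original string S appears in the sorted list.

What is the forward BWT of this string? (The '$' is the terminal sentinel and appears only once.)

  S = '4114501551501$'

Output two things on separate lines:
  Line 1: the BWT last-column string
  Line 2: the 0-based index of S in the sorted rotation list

All 14 rotations (rotation i = S[i:]+S[:i]):
  rot[0] = 4114501551501$
  rot[1] = 114501551501$4
  rot[2] = 14501551501$41
  rot[3] = 4501551501$411
  rot[4] = 501551501$4114
  rot[5] = 01551501$41145
  rot[6] = 1551501$411450
  rot[7] = 551501$4114501
  rot[8] = 51501$41145015
  rot[9] = 1501$411450155
  rot[10] = 501$4114501551
  rot[11] = 01$41145015515
  rot[12] = 1$411450155150
  rot[13] = $4114501551501
Sorted (with $ < everything):
  sorted[0] = $4114501551501  (last char: '1')
  sorted[1] = 01$41145015515  (last char: '5')
  sorted[2] = 01551501$41145  (last char: '5')
  sorted[3] = 1$411450155150  (last char: '0')
  sorted[4] = 114501551501$4  (last char: '4')
  sorted[5] = 14501551501$41  (last char: '1')
  sorted[6] = 1501$411450155  (last char: '5')
  sorted[7] = 1551501$411450  (last char: '0')
  sorted[8] = 4114501551501$  (last char: '$')
  sorted[9] = 4501551501$411  (last char: '1')
  sorted[10] = 501$4114501551  (last char: '1')
  sorted[11] = 501551501$4114  (last char: '4')
  sorted[12] = 51501$41145015  (last char: '5')
  sorted[13] = 551501$4114501  (last char: '1')
Last column: 15504150$11451
Original string S is at sorted index 8

Answer: 15504150$11451
8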